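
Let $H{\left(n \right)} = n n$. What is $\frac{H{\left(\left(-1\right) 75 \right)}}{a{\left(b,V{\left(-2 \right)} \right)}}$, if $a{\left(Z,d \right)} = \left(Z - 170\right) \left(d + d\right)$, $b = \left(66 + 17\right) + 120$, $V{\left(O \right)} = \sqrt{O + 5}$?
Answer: $\frac{625 \sqrt{3}}{22} \approx 49.206$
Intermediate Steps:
$V{\left(O \right)} = \sqrt{5 + O}$
$H{\left(n \right)} = n^{2}$
$b = 203$ ($b = 83 + 120 = 203$)
$a{\left(Z,d \right)} = 2 d \left(-170 + Z\right)$ ($a{\left(Z,d \right)} = \left(-170 + Z\right) 2 d = 2 d \left(-170 + Z\right)$)
$\frac{H{\left(\left(-1\right) 75 \right)}}{a{\left(b,V{\left(-2 \right)} \right)}} = \frac{\left(\left(-1\right) 75\right)^{2}}{2 \sqrt{5 - 2} \left(-170 + 203\right)} = \frac{\left(-75\right)^{2}}{2 \sqrt{3} \cdot 33} = \frac{5625}{66 \sqrt{3}} = 5625 \frac{\sqrt{3}}{198} = \frac{625 \sqrt{3}}{22}$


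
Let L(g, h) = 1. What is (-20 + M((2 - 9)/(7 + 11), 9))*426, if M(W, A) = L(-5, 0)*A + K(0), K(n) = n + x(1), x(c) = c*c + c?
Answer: -3834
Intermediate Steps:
x(c) = c + c² (x(c) = c² + c = c + c²)
K(n) = 2 + n (K(n) = n + 1*(1 + 1) = n + 1*2 = n + 2 = 2 + n)
M(W, A) = 2 + A (M(W, A) = 1*A + (2 + 0) = A + 2 = 2 + A)
(-20 + M((2 - 9)/(7 + 11), 9))*426 = (-20 + (2 + 9))*426 = (-20 + 11)*426 = -9*426 = -3834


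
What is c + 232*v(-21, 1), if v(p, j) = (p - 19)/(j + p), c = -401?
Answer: 63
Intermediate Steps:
v(p, j) = (-19 + p)/(j + p)
c + 232*v(-21, 1) = -401 + 232*((-19 - 21)/(1 - 21)) = -401 + 232*(-40/(-20)) = -401 + 232*(-1/20*(-40)) = -401 + 232*2 = -401 + 464 = 63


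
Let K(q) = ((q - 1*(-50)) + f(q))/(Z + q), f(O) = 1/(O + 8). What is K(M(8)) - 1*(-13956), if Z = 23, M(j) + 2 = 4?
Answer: 3489521/250 ≈ 13958.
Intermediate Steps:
M(j) = 2 (M(j) = -2 + 4 = 2)
f(O) = 1/(8 + O)
K(q) = (50 + q + 1/(8 + q))/(23 + q) (K(q) = ((q - 1*(-50)) + 1/(8 + q))/(23 + q) = ((q + 50) + 1/(8 + q))/(23 + q) = ((50 + q) + 1/(8 + q))/(23 + q) = (50 + q + 1/(8 + q))/(23 + q))
K(M(8)) - 1*(-13956) = (1 + (8 + 2)*(50 + 2))/((8 + 2)*(23 + 2)) - 1*(-13956) = (1 + 10*52)/(10*25) + 13956 = (1/10)*(1/25)*(1 + 520) + 13956 = (1/10)*(1/25)*521 + 13956 = 521/250 + 13956 = 3489521/250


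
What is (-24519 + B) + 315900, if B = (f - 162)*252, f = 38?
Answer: 260133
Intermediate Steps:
B = -31248 (B = (38 - 162)*252 = -124*252 = -31248)
(-24519 + B) + 315900 = (-24519 - 31248) + 315900 = -55767 + 315900 = 260133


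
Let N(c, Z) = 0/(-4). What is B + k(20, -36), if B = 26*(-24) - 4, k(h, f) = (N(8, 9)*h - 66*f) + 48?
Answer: 1796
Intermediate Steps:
N(c, Z) = 0 (N(c, Z) = 0*(-¼) = 0)
k(h, f) = 48 - 66*f (k(h, f) = (0*h - 66*f) + 48 = (0 - 66*f) + 48 = -66*f + 48 = 48 - 66*f)
B = -628 (B = -624 - 4 = -628)
B + k(20, -36) = -628 + (48 - 66*(-36)) = -628 + (48 + 2376) = -628 + 2424 = 1796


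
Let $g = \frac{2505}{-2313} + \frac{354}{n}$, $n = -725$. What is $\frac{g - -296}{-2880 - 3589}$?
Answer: $- \frac{164578291}{3616009275} \approx -0.045514$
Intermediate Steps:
$g = - \frac{878309}{558975}$ ($g = \frac{2505}{-2313} + \frac{354}{-725} = 2505 \left(- \frac{1}{2313}\right) + 354 \left(- \frac{1}{725}\right) = - \frac{835}{771} - \frac{354}{725} = - \frac{878309}{558975} \approx -1.5713$)
$\frac{g - -296}{-2880 - 3589} = \frac{- \frac{878309}{558975} - -296}{-2880 - 3589} = \frac{- \frac{878309}{558975} + 296}{-6469} = \frac{164578291}{558975} \left(- \frac{1}{6469}\right) = - \frac{164578291}{3616009275}$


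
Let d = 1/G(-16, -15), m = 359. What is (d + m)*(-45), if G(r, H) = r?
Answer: -258435/16 ≈ -16152.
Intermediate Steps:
d = -1/16 (d = 1/(-16) = -1/16 ≈ -0.062500)
(d + m)*(-45) = (-1/16 + 359)*(-45) = (5743/16)*(-45) = -258435/16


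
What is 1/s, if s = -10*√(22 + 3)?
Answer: -1/50 ≈ -0.020000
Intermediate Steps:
s = -50 (s = -10*√25 = -10*5 = -50)
1/s = 1/(-50) = -1/50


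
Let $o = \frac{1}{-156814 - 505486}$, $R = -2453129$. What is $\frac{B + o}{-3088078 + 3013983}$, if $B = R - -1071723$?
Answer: $\frac{914905193801}{49073118500} \approx 18.644$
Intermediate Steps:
$B = -1381406$ ($B = -2453129 - -1071723 = -2453129 + 1071723 = -1381406$)
$o = - \frac{1}{662300}$ ($o = \frac{1}{-662300} = - \frac{1}{662300} \approx -1.5099 \cdot 10^{-6}$)
$\frac{B + o}{-3088078 + 3013983} = \frac{-1381406 - \frac{1}{662300}}{-3088078 + 3013983} = - \frac{914905193801}{662300 \left(-74095\right)} = \left(- \frac{914905193801}{662300}\right) \left(- \frac{1}{74095}\right) = \frac{914905193801}{49073118500}$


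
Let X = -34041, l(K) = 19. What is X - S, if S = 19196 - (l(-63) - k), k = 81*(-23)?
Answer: -51355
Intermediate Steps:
k = -1863
S = 17314 (S = 19196 - (19 - 1*(-1863)) = 19196 - (19 + 1863) = 19196 - 1*1882 = 19196 - 1882 = 17314)
X - S = -34041 - 1*17314 = -34041 - 17314 = -51355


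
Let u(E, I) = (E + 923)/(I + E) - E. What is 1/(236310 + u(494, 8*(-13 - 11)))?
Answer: 302/71217849 ≈ 4.2405e-6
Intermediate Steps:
u(E, I) = -E + (923 + E)/(E + I) (u(E, I) = (923 + E)/(E + I) - E = -E + (923 + E)/(E + I))
1/(236310 + u(494, 8*(-13 - 11))) = 1/(236310 + (923 + 494 - 1*494² - 1*494*8*(-13 - 11))/(494 + 8*(-13 - 11))) = 1/(236310 + (923 + 494 - 1*244036 - 1*494*8*(-24))/(494 + 8*(-24))) = 1/(236310 + (923 + 494 - 244036 - 1*494*(-192))/(494 - 192)) = 1/(236310 + (923 + 494 - 244036 + 94848)/302) = 1/(236310 + (1/302)*(-147771)) = 1/(236310 - 147771/302) = 1/(71217849/302) = 302/71217849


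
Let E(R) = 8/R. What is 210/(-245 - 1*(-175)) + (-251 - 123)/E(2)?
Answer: -193/2 ≈ -96.500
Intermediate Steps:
210/(-245 - 1*(-175)) + (-251 - 123)/E(2) = 210/(-245 - 1*(-175)) + (-251 - 123)/((8/2)) = 210/(-245 + 175) - 374/(8*(½)) = 210/(-70) - 374/4 = 210*(-1/70) - 374*¼ = -3 - 187/2 = -193/2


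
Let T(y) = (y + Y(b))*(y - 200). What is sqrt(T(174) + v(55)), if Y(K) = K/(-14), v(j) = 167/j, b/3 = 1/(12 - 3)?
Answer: I*sqrt(6030252690)/1155 ≈ 67.234*I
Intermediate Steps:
b = 1/3 (b = 3/(12 - 3) = 3/9 = 3*(1/9) = 1/3 ≈ 0.33333)
Y(K) = -K/14 (Y(K) = K*(-1/14) = -K/14)
T(y) = (-200 + y)*(-1/42 + y) (T(y) = (y - 1/14*1/3)*(y - 200) = (y - 1/42)*(-200 + y) = (-1/42 + y)*(-200 + y) = (-200 + y)*(-1/42 + y))
sqrt(T(174) + v(55)) = sqrt((100/21 + 174**2 - 8401/42*174) + 167/55) = sqrt((100/21 + 30276 - 243629/7) + 167*(1/55)) = sqrt(-94991/21 + 167/55) = sqrt(-5220998/1155) = I*sqrt(6030252690)/1155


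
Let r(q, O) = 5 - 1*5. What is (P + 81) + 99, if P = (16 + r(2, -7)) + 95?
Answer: 291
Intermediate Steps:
r(q, O) = 0 (r(q, O) = 5 - 5 = 0)
P = 111 (P = (16 + 0) + 95 = 16 + 95 = 111)
(P + 81) + 99 = (111 + 81) + 99 = 192 + 99 = 291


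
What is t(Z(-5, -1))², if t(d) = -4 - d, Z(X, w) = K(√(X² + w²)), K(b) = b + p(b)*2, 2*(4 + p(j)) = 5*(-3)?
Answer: (19 - √26)² ≈ 193.24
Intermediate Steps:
p(j) = -23/2 (p(j) = -4 + (5*(-3))/2 = -4 + (½)*(-15) = -4 - 15/2 = -23/2)
K(b) = -23 + b (K(b) = b - 23/2*2 = b - 23 = -23 + b)
Z(X, w) = -23 + √(X² + w²)
t(Z(-5, -1))² = (-4 - (-23 + √((-5)² + (-1)²)))² = (-4 - (-23 + √(25 + 1)))² = (-4 - (-23 + √26))² = (-4 + (23 - √26))² = (19 - √26)²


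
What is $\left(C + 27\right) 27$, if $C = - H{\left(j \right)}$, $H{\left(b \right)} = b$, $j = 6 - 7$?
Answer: $756$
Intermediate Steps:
$j = -1$ ($j = 6 - 7 = -1$)
$C = 1$ ($C = \left(-1\right) \left(-1\right) = 1$)
$\left(C + 27\right) 27 = \left(1 + 27\right) 27 = 28 \cdot 27 = 756$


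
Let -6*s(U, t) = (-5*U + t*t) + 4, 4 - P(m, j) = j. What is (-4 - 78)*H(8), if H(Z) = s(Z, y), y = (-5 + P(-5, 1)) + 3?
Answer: -1435/3 ≈ -478.33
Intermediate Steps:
P(m, j) = 4 - j
y = 1 (y = (-5 + (4 - 1*1)) + 3 = (-5 + (4 - 1)) + 3 = (-5 + 3) + 3 = -2 + 3 = 1)
s(U, t) = -⅔ - t²/6 + 5*U/6 (s(U, t) = -((-5*U + t*t) + 4)/6 = -((-5*U + t²) + 4)/6 = -((t² - 5*U) + 4)/6 = -(4 + t² - 5*U)/6 = -⅔ - t²/6 + 5*U/6)
H(Z) = -⅚ + 5*Z/6 (H(Z) = -⅔ - ⅙*1² + 5*Z/6 = -⅔ - ⅙*1 + 5*Z/6 = -⅔ - ⅙ + 5*Z/6 = -⅚ + 5*Z/6)
(-4 - 78)*H(8) = (-4 - 78)*(-⅚ + (⅚)*8) = -82*(-⅚ + 20/3) = -82*35/6 = -1435/3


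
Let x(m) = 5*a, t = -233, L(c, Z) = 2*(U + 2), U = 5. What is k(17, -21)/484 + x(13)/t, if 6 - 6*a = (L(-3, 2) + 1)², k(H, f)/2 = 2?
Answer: 44631/56386 ≈ 0.79153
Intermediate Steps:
k(H, f) = 4 (k(H, f) = 2*2 = 4)
L(c, Z) = 14 (L(c, Z) = 2*(5 + 2) = 2*7 = 14)
a = -73/2 (a = 1 - (14 + 1)²/6 = 1 - ⅙*15² = 1 - ⅙*225 = 1 - 75/2 = -73/2 ≈ -36.500)
x(m) = -365/2 (x(m) = 5*(-73/2) = -365/2)
k(17, -21)/484 + x(13)/t = 4/484 - 365/2/(-233) = 4*(1/484) - 365/2*(-1/233) = 1/121 + 365/466 = 44631/56386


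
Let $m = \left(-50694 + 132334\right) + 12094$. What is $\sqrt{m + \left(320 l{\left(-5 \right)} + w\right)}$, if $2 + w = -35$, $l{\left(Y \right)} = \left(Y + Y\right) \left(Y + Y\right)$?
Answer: $\sqrt{125697} \approx 354.54$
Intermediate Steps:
$l{\left(Y \right)} = 4 Y^{2}$ ($l{\left(Y \right)} = 2 Y 2 Y = 4 Y^{2}$)
$w = -37$ ($w = -2 - 35 = -37$)
$m = 93734$ ($m = 81640 + 12094 = 93734$)
$\sqrt{m + \left(320 l{\left(-5 \right)} + w\right)} = \sqrt{93734 - \left(37 - 320 \cdot 4 \left(-5\right)^{2}\right)} = \sqrt{93734 - \left(37 - 320 \cdot 4 \cdot 25\right)} = \sqrt{93734 + \left(320 \cdot 100 - 37\right)} = \sqrt{93734 + \left(32000 - 37\right)} = \sqrt{93734 + 31963} = \sqrt{125697}$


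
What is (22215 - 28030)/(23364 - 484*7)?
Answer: -5815/19976 ≈ -0.29110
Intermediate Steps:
(22215 - 28030)/(23364 - 484*7) = -5815/(23364 - 3388) = -5815/19976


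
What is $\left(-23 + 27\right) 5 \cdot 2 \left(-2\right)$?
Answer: $-80$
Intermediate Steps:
$\left(-23 + 27\right) 5 \cdot 2 \left(-2\right) = 4 \cdot 10 \left(-2\right) = 4 \left(-20\right) = -80$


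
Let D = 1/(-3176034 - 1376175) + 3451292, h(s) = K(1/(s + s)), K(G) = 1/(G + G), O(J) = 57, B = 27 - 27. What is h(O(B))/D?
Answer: 13656627/826894868633 ≈ 1.6516e-5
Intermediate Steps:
B = 0
K(G) = 1/(2*G)
h(s) = s (h(s) = 1/(2*(1/(s + s))) = 1/(2*(1/(2*s))) = 1/(2*((1/(2*s)))) = (2*s)/2 = s)
D = 15711002504027/4552209 (D = 1/(-4552209) + 3451292 = -1/4552209 + 3451292 = 15711002504027/4552209 ≈ 3.4513e+6)
h(O(B))/D = 57/(15711002504027/4552209) = 57*(4552209/15711002504027) = 13656627/826894868633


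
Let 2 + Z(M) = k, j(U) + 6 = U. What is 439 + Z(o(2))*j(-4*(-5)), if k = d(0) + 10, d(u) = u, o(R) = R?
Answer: 551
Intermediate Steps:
j(U) = -6 + U
k = 10 (k = 0 + 10 = 10)
Z(M) = 8 (Z(M) = -2 + 10 = 8)
439 + Z(o(2))*j(-4*(-5)) = 439 + 8*(-6 - 4*(-5)) = 439 + 8*(-6 + 20) = 439 + 8*14 = 439 + 112 = 551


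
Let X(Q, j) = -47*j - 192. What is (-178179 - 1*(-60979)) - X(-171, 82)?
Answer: -113154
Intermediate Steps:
X(Q, j) = -192 - 47*j
(-178179 - 1*(-60979)) - X(-171, 82) = (-178179 - 1*(-60979)) - (-192 - 47*82) = (-178179 + 60979) - (-192 - 3854) = -117200 - 1*(-4046) = -117200 + 4046 = -113154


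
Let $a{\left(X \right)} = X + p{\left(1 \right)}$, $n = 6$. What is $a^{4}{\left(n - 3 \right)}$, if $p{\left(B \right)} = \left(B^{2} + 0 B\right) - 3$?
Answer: $1$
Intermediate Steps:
$p{\left(B \right)} = -3 + B^{2}$ ($p{\left(B \right)} = \left(B^{2} + 0\right) - 3 = B^{2} - 3 = -3 + B^{2}$)
$a{\left(X \right)} = -2 + X$ ($a{\left(X \right)} = X - \left(3 - 1^{2}\right) = X + \left(-3 + 1\right) = X - 2 = -2 + X$)
$a^{4}{\left(n - 3 \right)} = \left(-2 + \left(6 - 3\right)\right)^{4} = \left(-2 + 3\right)^{4} = 1^{4} = 1$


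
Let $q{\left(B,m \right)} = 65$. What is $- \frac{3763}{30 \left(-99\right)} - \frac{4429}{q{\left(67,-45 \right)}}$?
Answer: $- \frac{2581907}{38610} \approx -66.871$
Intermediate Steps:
$- \frac{3763}{30 \left(-99\right)} - \frac{4429}{q{\left(67,-45 \right)}} = - \frac{3763}{30 \left(-99\right)} - \frac{4429}{65} = - \frac{3763}{-2970} - \frac{4429}{65} = \left(-3763\right) \left(- \frac{1}{2970}\right) - \frac{4429}{65} = \frac{3763}{2970} - \frac{4429}{65} = - \frac{2581907}{38610}$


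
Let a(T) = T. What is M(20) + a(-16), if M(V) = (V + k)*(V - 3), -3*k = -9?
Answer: 375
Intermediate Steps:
k = 3 (k = -⅓*(-9) = 3)
M(V) = (-3 + V)*(3 + V) (M(V) = (V + 3)*(V - 3) = (3 + V)*(-3 + V) = (-3 + V)*(3 + V))
M(20) + a(-16) = (-9 + 20²) - 16 = (-9 + 400) - 16 = 391 - 16 = 375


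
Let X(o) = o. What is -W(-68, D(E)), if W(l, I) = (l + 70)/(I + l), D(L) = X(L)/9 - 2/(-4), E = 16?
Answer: 36/1183 ≈ 0.030431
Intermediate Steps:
D(L) = ½ + L/9 (D(L) = L/9 - 2/(-4) = L*(⅑) - 2*(-¼) = L/9 + ½ = ½ + L/9)
W(l, I) = (70 + l)/(I + l)
-W(-68, D(E)) = -(70 - 68)/((½ + (⅑)*16) - 68) = -2/((½ + 16/9) - 68) = -2/(41/18 - 68) = -2/(-1183/18) = -(-18)*2/1183 = -1*(-36/1183) = 36/1183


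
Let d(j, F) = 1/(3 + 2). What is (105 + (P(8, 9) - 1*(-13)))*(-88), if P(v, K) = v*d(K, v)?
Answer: -52624/5 ≈ -10525.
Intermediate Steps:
d(j, F) = 1/5
P(v, K) = v/5 (P(v, K) = v*(1/5) = v/5)
(105 + (P(8, 9) - 1*(-13)))*(-88) = (105 + ((1/5)*8 - 1*(-13)))*(-88) = (105 + (8/5 + 13))*(-88) = (105 + 73/5)*(-88) = (598/5)*(-88) = -52624/5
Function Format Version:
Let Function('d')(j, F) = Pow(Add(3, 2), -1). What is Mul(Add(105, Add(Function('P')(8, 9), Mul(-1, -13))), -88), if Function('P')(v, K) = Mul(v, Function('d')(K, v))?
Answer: Rational(-52624, 5) ≈ -10525.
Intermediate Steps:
Function('d')(j, F) = Rational(1, 5) (Function('d')(j, F) = Pow(5, -1) = Rational(1, 5))
Function('P')(v, K) = Mul(Rational(1, 5), v) (Function('P')(v, K) = Mul(v, Rational(1, 5)) = Mul(Rational(1, 5), v))
Mul(Add(105, Add(Function('P')(8, 9), Mul(-1, -13))), -88) = Mul(Add(105, Add(Mul(Rational(1, 5), 8), Mul(-1, -13))), -88) = Mul(Add(105, Add(Rational(8, 5), 13)), -88) = Mul(Add(105, Rational(73, 5)), -88) = Mul(Rational(598, 5), -88) = Rational(-52624, 5)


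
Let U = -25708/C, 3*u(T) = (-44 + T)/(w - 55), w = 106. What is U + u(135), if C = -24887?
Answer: 6198041/3807711 ≈ 1.6278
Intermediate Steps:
u(T) = -44/153 + T/153 (u(T) = ((-44 + T)/(106 - 55))/3 = ((-44 + T)/51)/3 = ((-44 + T)*(1/51))/3 = (-44/51 + T/51)/3 = -44/153 + T/153)
U = 25708/24887 (U = -25708/(-24887) = -25708*(-1/24887) = 25708/24887 ≈ 1.0330)
U + u(135) = 25708/24887 + (-44/153 + (1/153)*135) = 25708/24887 + (-44/153 + 15/17) = 25708/24887 + 91/153 = 6198041/3807711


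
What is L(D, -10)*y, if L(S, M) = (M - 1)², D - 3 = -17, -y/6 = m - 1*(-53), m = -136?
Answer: 60258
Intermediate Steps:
y = 498 (y = -6*(-136 - 1*(-53)) = -6*(-136 + 53) = -6*(-83) = 498)
D = -14 (D = 3 - 17 = -14)
L(S, M) = (-1 + M)²
L(D, -10)*y = (-1 - 10)²*498 = (-11)²*498 = 121*498 = 60258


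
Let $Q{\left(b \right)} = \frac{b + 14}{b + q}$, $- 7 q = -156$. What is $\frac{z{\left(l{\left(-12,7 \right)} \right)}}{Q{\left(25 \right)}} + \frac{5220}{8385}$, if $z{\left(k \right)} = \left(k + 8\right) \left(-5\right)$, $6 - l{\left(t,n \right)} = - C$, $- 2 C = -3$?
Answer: $- \frac{2191499}{23478} \approx -93.343$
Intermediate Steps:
$C = \frac{3}{2}$ ($C = \left(- \frac{1}{2}\right) \left(-3\right) = \frac{3}{2} \approx 1.5$)
$q = \frac{156}{7}$ ($q = \left(- \frac{1}{7}\right) \left(-156\right) = \frac{156}{7} \approx 22.286$)
$Q{\left(b \right)} = \frac{14 + b}{\frac{156}{7} + b}$ ($Q{\left(b \right)} = \frac{b + 14}{b + \frac{156}{7}} = \frac{14 + b}{\frac{156}{7} + b}$)
$l{\left(t,n \right)} = \frac{15}{2}$ ($l{\left(t,n \right)} = 6 - \left(-1\right) \frac{3}{2} = 6 - - \frac{3}{2} = 6 + \frac{3}{2} = \frac{15}{2}$)
$z{\left(k \right)} = -40 - 5 k$ ($z{\left(k \right)} = \left(8 + k\right) \left(-5\right) = -40 - 5 k$)
$\frac{z{\left(l{\left(-12,7 \right)} \right)}}{Q{\left(25 \right)}} + \frac{5220}{8385} = \frac{-40 - \frac{75}{2}}{7 \frac{1}{156 + 7 \cdot 25} \left(14 + 25\right)} + \frac{5220}{8385} = \frac{-40 - \frac{75}{2}}{7 \frac{1}{156 + 175} \cdot 39} + 5220 \cdot \frac{1}{8385} = - \frac{155}{2 \cdot 7 \cdot \frac{1}{331} \cdot 39} + \frac{348}{559} = - \frac{155}{2 \cdot \frac{273}{331}} + \frac{348}{559} = \left(- \frac{155}{2}\right) \frac{331}{273} + \frac{348}{559} = - \frac{51305}{546} + \frac{348}{559} = - \frac{2191499}{23478}$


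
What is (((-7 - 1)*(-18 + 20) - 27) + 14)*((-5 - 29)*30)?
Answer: 29580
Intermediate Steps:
(((-7 - 1)*(-18 + 20) - 27) + 14)*((-5 - 29)*30) = ((-8*2 - 27) + 14)*(-34*30) = ((-16 - 27) + 14)*(-1020) = (-43 + 14)*(-1020) = -29*(-1020) = 29580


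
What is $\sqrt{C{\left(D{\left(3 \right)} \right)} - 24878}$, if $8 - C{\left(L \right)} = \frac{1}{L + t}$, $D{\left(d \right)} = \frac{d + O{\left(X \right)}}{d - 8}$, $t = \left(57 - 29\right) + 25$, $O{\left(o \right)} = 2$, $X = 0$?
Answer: $\frac{i \sqrt{16812133}}{26} \approx 157.7 i$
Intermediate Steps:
$t = 53$ ($t = 28 + 25 = 53$)
$D{\left(d \right)} = \frac{2 + d}{-8 + d}$ ($D{\left(d \right)} = \frac{d + 2}{d - 8} = \frac{2 + d}{-8 + d}$)
$C{\left(L \right)} = 8 - \frac{1}{53 + L}$ ($C{\left(L \right)} = 8 - \frac{1}{L + 53} = 8 - \frac{1}{53 + L}$)
$\sqrt{C{\left(D{\left(3 \right)} \right)} - 24878} = \sqrt{\frac{423 + 8 \frac{2 + 3}{-8 + 3}}{53 + \frac{2 + 3}{-8 + 3}} - 24878} = \sqrt{\frac{423 + 8 \frac{1}{-5} \cdot 5}{53 + \frac{1}{-5} \cdot 5} - 24878} = \sqrt{\frac{423 + 8 \left(\left(- \frac{1}{5}\right) 5\right)}{53 - 1} - 24878} = \sqrt{\frac{423 + 8 \left(-1\right)}{53 - 1} - 24878} = \sqrt{\frac{423 - 8}{52} - 24878} = \sqrt{\frac{1}{52} \cdot 415 - 24878} = \sqrt{\frac{415}{52} - 24878} = \sqrt{- \frac{1293241}{52}} = \frac{i \sqrt{16812133}}{26}$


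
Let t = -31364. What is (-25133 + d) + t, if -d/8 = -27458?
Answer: 163167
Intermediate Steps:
d = 219664 (d = -8*(-27458) = 219664)
(-25133 + d) + t = (-25133 + 219664) - 31364 = 194531 - 31364 = 163167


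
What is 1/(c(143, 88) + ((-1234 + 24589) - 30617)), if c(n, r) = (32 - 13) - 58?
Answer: -1/7301 ≈ -0.00013697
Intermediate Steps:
c(n, r) = -39 (c(n, r) = 19 - 58 = -39)
1/(c(143, 88) + ((-1234 + 24589) - 30617)) = 1/(-39 + ((-1234 + 24589) - 30617)) = 1/(-39 + (23355 - 30617)) = 1/(-39 - 7262) = 1/(-7301) = -1/7301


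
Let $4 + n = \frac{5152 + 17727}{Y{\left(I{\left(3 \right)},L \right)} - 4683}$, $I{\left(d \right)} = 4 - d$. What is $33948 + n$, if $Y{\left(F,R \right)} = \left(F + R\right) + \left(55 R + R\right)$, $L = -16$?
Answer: $\frac{189859857}{5594} \approx 33940.0$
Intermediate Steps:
$Y{\left(F,R \right)} = F + 57 R$ ($Y{\left(F,R \right)} = \left(F + R\right) + 56 R = F + 57 R$)
$n = - \frac{45255}{5594}$ ($n = -4 + \frac{5152 + 17727}{\left(\left(4 - 3\right) + 57 \left(-16\right)\right) - 4683} = -4 + \frac{22879}{\left(\left(4 - 3\right) - 912\right) - 4683} = -4 + \frac{22879}{\left(1 - 912\right) - 4683} = -4 + \frac{22879}{-911 - 4683} = -4 + \frac{22879}{-5594} = -4 + 22879 \left(- \frac{1}{5594}\right) = -4 - \frac{22879}{5594} = - \frac{45255}{5594} \approx -8.0899$)
$33948 + n = 33948 - \frac{45255}{5594} = \frac{189859857}{5594}$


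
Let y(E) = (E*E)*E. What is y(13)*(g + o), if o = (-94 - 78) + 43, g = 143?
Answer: 30758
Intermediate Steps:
y(E) = E**3 (y(E) = E**2*E = E**3)
o = -129 (o = -172 + 43 = -129)
y(13)*(g + o) = 13**3*(143 - 129) = 2197*14 = 30758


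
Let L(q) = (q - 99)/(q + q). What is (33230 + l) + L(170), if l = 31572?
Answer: 22032751/340 ≈ 64802.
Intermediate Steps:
L(q) = (-99 + q)/(2*q) (L(q) = (-99 + q)/((2*q)) = (-99 + q)*(1/(2*q)) = (-99 + q)/(2*q))
(33230 + l) + L(170) = (33230 + 31572) + (½)*(-99 + 170)/170 = 64802 + (½)*(1/170)*71 = 64802 + 71/340 = 22032751/340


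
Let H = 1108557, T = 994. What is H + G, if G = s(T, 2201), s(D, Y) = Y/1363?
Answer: 1510965392/1363 ≈ 1.1086e+6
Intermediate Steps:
s(D, Y) = Y/1363 (s(D, Y) = Y*(1/1363) = Y/1363)
G = 2201/1363 (G = (1/1363)*2201 = 2201/1363 ≈ 1.6148)
H + G = 1108557 + 2201/1363 = 1510965392/1363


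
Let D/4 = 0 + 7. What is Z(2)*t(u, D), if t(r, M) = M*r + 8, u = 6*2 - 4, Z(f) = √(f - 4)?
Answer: 232*I*√2 ≈ 328.1*I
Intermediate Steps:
D = 28 (D = 4*(0 + 7) = 4*7 = 28)
Z(f) = √(-4 + f)
u = 8 (u = 12 - 4 = 8)
t(r, M) = 8 + M*r
Z(2)*t(u, D) = √(-4 + 2)*(8 + 28*8) = √(-2)*(8 + 224) = (I*√2)*232 = 232*I*√2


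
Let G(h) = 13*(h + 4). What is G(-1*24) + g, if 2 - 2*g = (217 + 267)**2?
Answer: -117387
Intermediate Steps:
G(h) = 52 + 13*h (G(h) = 13*(4 + h) = 52 + 13*h)
g = -117127 (g = 1 - (217 + 267)**2/2 = 1 - 1/2*484**2 = 1 - 1/2*234256 = 1 - 117128 = -117127)
G(-1*24) + g = (52 + 13*(-1*24)) - 117127 = (52 + 13*(-24)) - 117127 = (52 - 312) - 117127 = -260 - 117127 = -117387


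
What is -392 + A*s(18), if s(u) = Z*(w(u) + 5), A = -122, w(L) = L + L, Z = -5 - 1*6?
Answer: 54630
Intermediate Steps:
Z = -11 (Z = -5 - 6 = -11)
w(L) = 2*L
s(u) = -55 - 22*u (s(u) = -11*(2*u + 5) = -11*(5 + 2*u) = -55 - 22*u)
-392 + A*s(18) = -392 - 122*(-55 - 22*18) = -392 - 122*(-55 - 396) = -392 - 122*(-451) = -392 + 55022 = 54630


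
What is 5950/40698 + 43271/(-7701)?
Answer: -2402272/438957 ≈ -5.4727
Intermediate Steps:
5950/40698 + 43271/(-7701) = 5950*(1/40698) + 43271*(-1/7701) = 25/171 - 43271/7701 = -2402272/438957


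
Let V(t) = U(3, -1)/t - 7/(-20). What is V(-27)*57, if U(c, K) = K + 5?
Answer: 2071/180 ≈ 11.506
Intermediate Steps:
U(c, K) = 5 + K
V(t) = 7/20 + 4/t (V(t) = (5 - 1)/t - 7/(-20) = 4/t - 7*(-1/20) = 4/t + 7/20 = 7/20 + 4/t)
V(-27)*57 = (7/20 + 4/(-27))*57 = (7/20 + 4*(-1/27))*57 = (7/20 - 4/27)*57 = (109/540)*57 = 2071/180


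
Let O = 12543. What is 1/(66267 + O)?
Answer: 1/78810 ≈ 1.2689e-5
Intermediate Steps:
1/(66267 + O) = 1/(66267 + 12543) = 1/78810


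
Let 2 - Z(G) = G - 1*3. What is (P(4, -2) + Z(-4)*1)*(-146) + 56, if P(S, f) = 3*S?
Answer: -3010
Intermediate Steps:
Z(G) = 5 - G (Z(G) = 2 - (G - 1*3) = 2 - (G - 3) = 2 - (-3 + G) = 2 + (3 - G) = 5 - G)
(P(4, -2) + Z(-4)*1)*(-146) + 56 = (3*4 + (5 - 1*(-4))*1)*(-146) + 56 = (12 + (5 + 4)*1)*(-146) + 56 = (12 + 9*1)*(-146) + 56 = (12 + 9)*(-146) + 56 = 21*(-146) + 56 = -3066 + 56 = -3010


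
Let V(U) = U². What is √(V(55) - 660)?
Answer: √2365 ≈ 48.631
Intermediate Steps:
√(V(55) - 660) = √(55² - 660) = √(3025 - 660) = √2365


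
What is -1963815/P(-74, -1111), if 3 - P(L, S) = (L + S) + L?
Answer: -1963815/1262 ≈ -1556.1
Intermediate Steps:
P(L, S) = 3 - S - 2*L (P(L, S) = 3 - ((L + S) + L) = 3 - (S + 2*L) = 3 + (-S - 2*L) = 3 - S - 2*L)
-1963815/P(-74, -1111) = -1963815/(3 - 1*(-1111) - 2*(-74)) = -1963815/(3 + 1111 + 148) = -1963815/1262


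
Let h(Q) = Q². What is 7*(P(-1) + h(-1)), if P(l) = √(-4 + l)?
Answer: 7 + 7*I*√5 ≈ 7.0 + 15.652*I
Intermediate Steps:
7*(P(-1) + h(-1)) = 7*(√(-4 - 1) + (-1)²) = 7*(√(-5) + 1) = 7*(I*√5 + 1) = 7*(1 + I*√5) = 7 + 7*I*√5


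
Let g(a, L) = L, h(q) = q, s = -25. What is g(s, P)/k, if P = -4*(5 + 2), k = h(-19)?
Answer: 28/19 ≈ 1.4737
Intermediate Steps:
k = -19
P = -28 (P = -4*7 = -28)
g(s, P)/k = -28/(-19) = -28*(-1/19) = 28/19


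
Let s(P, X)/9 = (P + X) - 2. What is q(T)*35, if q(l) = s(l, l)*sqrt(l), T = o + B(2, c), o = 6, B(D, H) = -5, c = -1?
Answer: 0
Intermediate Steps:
s(P, X) = -18 + 9*P + 9*X (s(P, X) = 9*((P + X) - 2) = 9*(-2 + P + X) = -18 + 9*P + 9*X)
T = 1 (T = 6 - 5 = 1)
q(l) = sqrt(l)*(-18 + 18*l) (q(l) = (-18 + 9*l + 9*l)*sqrt(l) = (-18 + 18*l)*sqrt(l) = sqrt(l)*(-18 + 18*l))
q(T)*35 = (18*sqrt(1)*(-1 + 1))*35 = (18*1*0)*35 = 0*35 = 0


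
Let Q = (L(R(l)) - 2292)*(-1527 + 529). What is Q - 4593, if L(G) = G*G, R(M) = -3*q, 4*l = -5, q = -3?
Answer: 2201985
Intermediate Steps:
l = -5/4 (l = (¼)*(-5) = -5/4 ≈ -1.2500)
R(M) = 9 (R(M) = -3*(-3) = 9)
L(G) = G²
Q = 2206578 (Q = (9² - 2292)*(-1527 + 529) = (81 - 2292)*(-998) = -2211*(-998) = 2206578)
Q - 4593 = 2206578 - 4593 = 2201985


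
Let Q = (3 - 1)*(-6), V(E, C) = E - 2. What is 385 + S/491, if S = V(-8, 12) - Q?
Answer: 189037/491 ≈ 385.00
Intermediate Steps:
V(E, C) = -2 + E
Q = -12 (Q = 2*(-6) = -12)
S = 2 (S = (-2 - 8) - 1*(-12) = -10 + 12 = 2)
385 + S/491 = 385 + 2/491 = 189037/491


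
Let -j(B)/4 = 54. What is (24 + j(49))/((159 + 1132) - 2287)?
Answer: 16/83 ≈ 0.19277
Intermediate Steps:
j(B) = -216 (j(B) = -4*54 = -216)
(24 + j(49))/((159 + 1132) - 2287) = (24 - 216)/((159 + 1132) - 2287) = -192/(1291 - 2287) = -192/(-996) = -192*(-1/996) = 16/83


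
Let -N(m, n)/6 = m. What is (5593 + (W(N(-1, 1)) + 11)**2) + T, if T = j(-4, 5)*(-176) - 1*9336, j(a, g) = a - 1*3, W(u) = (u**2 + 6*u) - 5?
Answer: 3573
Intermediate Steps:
N(m, n) = -6*m
W(u) = -5 + u**2 + 6*u
j(a, g) = -3 + a (j(a, g) = a - 3 = -3 + a)
T = -8104 (T = (-3 - 4)*(-176) - 1*9336 = -7*(-176) - 9336 = 1232 - 9336 = -8104)
(5593 + (W(N(-1, 1)) + 11)**2) + T = (5593 + ((-5 + (-6*(-1))**2 + 6*(-6*(-1))) + 11)**2) - 8104 = (5593 + ((-5 + 6**2 + 6*6) + 11)**2) - 8104 = (5593 + ((-5 + 36 + 36) + 11)**2) - 8104 = (5593 + (67 + 11)**2) - 8104 = (5593 + 78**2) - 8104 = (5593 + 6084) - 8104 = 11677 - 8104 = 3573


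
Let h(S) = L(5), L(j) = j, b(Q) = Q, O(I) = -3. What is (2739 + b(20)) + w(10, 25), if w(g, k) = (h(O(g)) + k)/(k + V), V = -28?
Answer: 2749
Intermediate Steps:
h(S) = 5
w(g, k) = (5 + k)/(-28 + k) (w(g, k) = (5 + k)/(k - 28) = (5 + k)/(-28 + k))
(2739 + b(20)) + w(10, 25) = (2739 + 20) + (5 + 25)/(-28 + 25) = 2759 + 30/(-3) = 2759 - ⅓*30 = 2759 - 10 = 2749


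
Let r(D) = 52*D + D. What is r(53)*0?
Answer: 0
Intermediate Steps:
r(D) = 53*D
r(53)*0 = (53*53)*0 = 2809*0 = 0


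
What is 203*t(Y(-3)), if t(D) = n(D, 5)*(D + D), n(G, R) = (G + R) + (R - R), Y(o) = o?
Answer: -2436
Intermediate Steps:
n(G, R) = G + R (n(G, R) = (G + R) + 0 = G + R)
t(D) = 2*D*(5 + D) (t(D) = (D + 5)*(D + D) = (5 + D)*(2*D) = 2*D*(5 + D))
203*t(Y(-3)) = 203*(2*(-3)*(5 - 3)) = 203*(2*(-3)*2) = 203*(-12) = -2436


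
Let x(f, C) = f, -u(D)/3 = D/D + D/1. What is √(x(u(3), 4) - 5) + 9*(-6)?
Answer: -54 + I*√17 ≈ -54.0 + 4.1231*I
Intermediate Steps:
u(D) = -3 - 3*D (u(D) = -3*(D/D + D/1) = -3*(1 + D*1) = -3*(1 + D) = -3 - 3*D)
√(x(u(3), 4) - 5) + 9*(-6) = √((-3 - 3*3) - 5) + 9*(-6) = √((-3 - 9) - 5) - 54 = √(-12 - 5) - 54 = √(-17) - 54 = I*√17 - 54 = -54 + I*√17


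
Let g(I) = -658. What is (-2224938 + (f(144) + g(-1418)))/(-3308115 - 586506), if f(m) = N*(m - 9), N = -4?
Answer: 2226136/3894621 ≈ 0.57159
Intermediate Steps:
f(m) = 36 - 4*m (f(m) = -4*(m - 9) = -4*(-9 + m) = 36 - 4*m)
(-2224938 + (f(144) + g(-1418)))/(-3308115 - 586506) = (-2224938 + ((36 - 4*144) - 658))/(-3308115 - 586506) = (-2224938 + ((36 - 576) - 658))/(-3894621) = (-2224938 + (-540 - 658))*(-1/3894621) = (-2224938 - 1198)*(-1/3894621) = -2226136*(-1/3894621) = 2226136/3894621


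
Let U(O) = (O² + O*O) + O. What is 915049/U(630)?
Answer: 915049/794430 ≈ 1.1518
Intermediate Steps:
U(O) = O + 2*O² (U(O) = (O² + O²) + O = 2*O² + O = O + 2*O²)
915049/U(630) = 915049/((630*(1 + 2*630))) = 915049/((630*(1 + 1260))) = 915049/((630*1261)) = 915049/794430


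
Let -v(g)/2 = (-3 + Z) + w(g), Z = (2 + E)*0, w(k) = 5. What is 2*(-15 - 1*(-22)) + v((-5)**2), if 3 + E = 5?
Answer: 10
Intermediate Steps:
E = 2 (E = -3 + 5 = 2)
Z = 0 (Z = (2 + 2)*0 = 4*0 = 0)
v(g) = -4 (v(g) = -2*((-3 + 0) + 5) = -2*(-3 + 5) = -2*2 = -4)
2*(-15 - 1*(-22)) + v((-5)**2) = 2*(-15 - 1*(-22)) - 4 = 2*(-15 + 22) - 4 = 2*7 - 4 = 14 - 4 = 10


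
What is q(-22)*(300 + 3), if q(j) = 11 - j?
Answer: 9999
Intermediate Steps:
q(-22)*(300 + 3) = (11 - 1*(-22))*(300 + 3) = (11 + 22)*303 = 33*303 = 9999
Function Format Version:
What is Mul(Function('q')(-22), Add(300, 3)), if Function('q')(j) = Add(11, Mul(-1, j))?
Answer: 9999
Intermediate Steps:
Mul(Function('q')(-22), Add(300, 3)) = Mul(Add(11, Mul(-1, -22)), Add(300, 3)) = Mul(Add(11, 22), 303) = Mul(33, 303) = 9999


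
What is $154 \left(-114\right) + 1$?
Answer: $-17555$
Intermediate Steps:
$154 \left(-114\right) + 1 = -17556 + 1 = -17555$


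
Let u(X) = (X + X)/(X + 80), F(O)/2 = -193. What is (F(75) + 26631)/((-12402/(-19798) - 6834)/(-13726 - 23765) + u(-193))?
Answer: 366878375740055/50299119573 ≈ 7293.9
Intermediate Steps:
F(O) = -386 (F(O) = 2*(-193) = -386)
u(X) = 2*X/(80 + X) (u(X) = (2*X)/(80 + X) = 2*X/(80 + X))
(F(75) + 26631)/((-12402/(-19798) - 6834)/(-13726 - 23765) + u(-193)) = (-386 + 26631)/((-12402/(-19798) - 6834)/(-13726 - 23765) + 2*(-193)/(80 - 193)) = 26245/((-12402*(-1/19798) - 6834)/(-37491) + 2*(-193)/(-113)) = 26245/((6201/9899 - 6834)*(-1/37491) + 2*(-193)*(-1/113)) = 26245/(-67643565/9899*(-1/37491) + 386/113) = 26245/(22547855/123707803 + 386/113) = 26245/(50299119573/13978981739) = 26245*(13978981739/50299119573) = 366878375740055/50299119573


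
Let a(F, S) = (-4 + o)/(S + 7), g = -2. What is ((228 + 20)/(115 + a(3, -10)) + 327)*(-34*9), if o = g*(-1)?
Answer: -34949178/347 ≈ -1.0072e+5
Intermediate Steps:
o = 2 (o = -2*(-1) = 2)
a(F, S) = -2/(7 + S) (a(F, S) = (-4 + 2)/(S + 7) = -2/(7 + S))
((228 + 20)/(115 + a(3, -10)) + 327)*(-34*9) = ((228 + 20)/(115 - 2/(7 - 10)) + 327)*(-34*9) = (248/(115 - 2/(-3)) + 327)*(-306) = (248/(115 - 2*(-1/3)) + 327)*(-306) = (248/(115 + 2/3) + 327)*(-306) = (248/(347/3) + 327)*(-306) = (248*(3/347) + 327)*(-306) = (744/347 + 327)*(-306) = (114213/347)*(-306) = -34949178/347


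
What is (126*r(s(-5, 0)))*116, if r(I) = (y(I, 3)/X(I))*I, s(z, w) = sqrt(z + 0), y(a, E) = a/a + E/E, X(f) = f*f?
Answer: -29232*I*sqrt(5)/5 ≈ -13073.0*I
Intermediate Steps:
X(f) = f**2
y(a, E) = 2 (y(a, E) = 1 + 1 = 2)
s(z, w) = sqrt(z)
r(I) = 2/I (r(I) = (2/(I**2))*I = (2/I**2)*I = 2/I)
(126*r(s(-5, 0)))*116 = (126*(2/(sqrt(-5))))*116 = (126*(2/((I*sqrt(5)))))*116 = (126*(2*(-I*sqrt(5)/5)))*116 = (126*(-2*I*sqrt(5)/5))*116 = -252*I*sqrt(5)/5*116 = -29232*I*sqrt(5)/5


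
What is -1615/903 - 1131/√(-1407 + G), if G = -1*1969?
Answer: -1615/903 + 1131*I*√211/844 ≈ -1.7885 + 19.465*I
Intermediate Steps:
G = -1969
-1615/903 - 1131/√(-1407 + G) = -1615/903 - 1131/√(-1407 - 1969) = -1615*1/903 - 1131*(-I*√211/844) = -1615/903 - 1131*(-I*√211/844) = -1615/903 - (-1131)*I*√211/844 = -1615/903 + 1131*I*√211/844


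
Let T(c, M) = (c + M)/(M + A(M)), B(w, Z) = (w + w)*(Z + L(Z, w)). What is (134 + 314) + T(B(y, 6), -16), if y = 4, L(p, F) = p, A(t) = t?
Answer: 891/2 ≈ 445.50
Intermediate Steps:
B(w, Z) = 4*Z*w (B(w, Z) = (w + w)*(Z + Z) = (2*w)*(2*Z) = 4*Z*w)
T(c, M) = (M + c)/(2*M) (T(c, M) = (c + M)/(M + M) = (M + c)/((2*M)) = (M + c)*(1/(2*M)) = (M + c)/(2*M))
(134 + 314) + T(B(y, 6), -16) = (134 + 314) + (1/2)*(-16 + 4*6*4)/(-16) = 448 + (1/2)*(-1/16)*(-16 + 96) = 448 + (1/2)*(-1/16)*80 = 448 - 5/2 = 891/2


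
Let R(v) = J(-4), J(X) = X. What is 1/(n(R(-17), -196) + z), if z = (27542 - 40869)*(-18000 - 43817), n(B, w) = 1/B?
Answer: 4/3295340635 ≈ 1.2138e-9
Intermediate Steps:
R(v) = -4
z = 823835159 (z = -13327*(-61817) = 823835159)
1/(n(R(-17), -196) + z) = 1/(1/(-4) + 823835159) = 1/(-1/4 + 823835159) = 1/(3295340635/4) = 4/3295340635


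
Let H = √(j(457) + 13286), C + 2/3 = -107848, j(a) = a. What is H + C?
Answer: -323546/3 + 3*√1527 ≈ -1.0773e+5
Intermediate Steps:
C = -323546/3 (C = -⅔ - 107848 = -323546/3 ≈ -1.0785e+5)
H = 3*√1527 (H = √(457 + 13286) = √13743 = 3*√1527 ≈ 117.23)
H + C = 3*√1527 - 323546/3 = -323546/3 + 3*√1527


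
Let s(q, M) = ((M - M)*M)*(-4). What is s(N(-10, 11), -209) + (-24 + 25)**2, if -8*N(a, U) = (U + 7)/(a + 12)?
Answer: 1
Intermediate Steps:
N(a, U) = -(7 + U)/(8*(12 + a)) (N(a, U) = -(U + 7)/(8*(a + 12)) = -(7 + U)/(8*(12 + a)))
s(q, M) = 0 (s(q, M) = (0*M)*(-4) = 0*(-4) = 0)
s(N(-10, 11), -209) + (-24 + 25)**2 = 0 + (-24 + 25)**2 = 0 + 1**2 = 0 + 1 = 1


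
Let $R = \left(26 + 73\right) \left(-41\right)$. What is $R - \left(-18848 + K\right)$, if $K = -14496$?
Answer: $29285$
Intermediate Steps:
$R = -4059$ ($R = 99 \left(-41\right) = -4059$)
$R - \left(-18848 + K\right) = -4059 + \left(18848 - -14496\right) = -4059 + \left(18848 + 14496\right) = -4059 + 33344 = 29285$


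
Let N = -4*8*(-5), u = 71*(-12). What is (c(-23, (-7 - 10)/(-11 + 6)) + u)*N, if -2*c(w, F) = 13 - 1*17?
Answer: -136000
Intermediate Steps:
c(w, F) = 2 (c(w, F) = -(13 - 1*17)/2 = -(13 - 17)/2 = -½*(-4) = 2)
u = -852
N = 160 (N = -32*(-5) = 160)
(c(-23, (-7 - 10)/(-11 + 6)) + u)*N = (2 - 852)*160 = -850*160 = -136000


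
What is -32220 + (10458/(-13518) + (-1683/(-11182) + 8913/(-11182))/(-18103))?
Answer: -2449153154578408/76011618623 ≈ -32221.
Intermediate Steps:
-32220 + (10458/(-13518) + (-1683/(-11182) + 8913/(-11182))/(-18103)) = -32220 + (10458*(-1/13518) + (-1683*(-1/11182) + 8913*(-1/11182))*(-1/18103)) = -32220 + (-581/751 + (1683/11182 - 8913/11182)*(-1/18103)) = -32220 + (-581/751 - 3615/5591*(-1/18103)) = -32220 + (-581/751 + 3615/101213873) = -32220 - 58802545348/76011618623 = -2449153154578408/76011618623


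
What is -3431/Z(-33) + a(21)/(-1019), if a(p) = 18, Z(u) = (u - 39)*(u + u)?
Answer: -3581725/4842288 ≈ -0.73968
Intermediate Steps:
Z(u) = 2*u*(-39 + u) (Z(u) = (-39 + u)*(2*u) = 2*u*(-39 + u))
-3431/Z(-33) + a(21)/(-1019) = -3431*(-1/(66*(-39 - 33))) + 18/(-1019) = -3431/(2*(-33)*(-72)) + 18*(-1/1019) = -3431/4752 - 18/1019 = -3581725/4842288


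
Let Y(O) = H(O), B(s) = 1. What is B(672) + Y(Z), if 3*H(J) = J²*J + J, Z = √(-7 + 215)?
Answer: 1 + 836*√13/3 ≈ 1005.7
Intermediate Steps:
Z = 4*√13 (Z = √208 = 4*√13 ≈ 14.422)
H(J) = J/3 + J³/3 (H(J) = (J²*J + J)/3 = (J³ + J)/3 = (J + J³)/3 = J/3 + J³/3)
Y(O) = O*(1 + O²)/3
B(672) + Y(Z) = 1 + (4*√13)*(1 + (4*√13)²)/3 = 1 + (4*√13)*(1 + 208)/3 = 1 + (⅓)*(4*√13)*209 = 1 + 836*√13/3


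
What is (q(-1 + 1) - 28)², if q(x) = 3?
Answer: 625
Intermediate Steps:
(q(-1 + 1) - 28)² = (3 - 28)² = (-25)² = 625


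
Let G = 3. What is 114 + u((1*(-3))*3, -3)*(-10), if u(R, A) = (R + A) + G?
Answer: 204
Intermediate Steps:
u(R, A) = 3 + A + R (u(R, A) = (R + A) + 3 = (A + R) + 3 = 3 + A + R)
114 + u((1*(-3))*3, -3)*(-10) = 114 + (3 - 3 + (1*(-3))*3)*(-10) = 114 + (3 - 3 - 3*3)*(-10) = 114 + (3 - 3 - 9)*(-10) = 114 - 9*(-10) = 114 + 90 = 204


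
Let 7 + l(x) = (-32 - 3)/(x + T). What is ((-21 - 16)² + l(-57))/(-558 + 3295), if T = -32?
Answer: 121253/243593 ≈ 0.49777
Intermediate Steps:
l(x) = -7 - 35/(-32 + x) (l(x) = -7 + (-32 - 3)/(x - 32) = -7 - 35/(-32 + x))
((-21 - 16)² + l(-57))/(-558 + 3295) = ((-21 - 16)² + 7*(27 - 1*(-57))/(-32 - 57))/(-558 + 3295) = ((-37)² + 7*(27 + 57)/(-89))/2737 = (1369 + 7*(-1/89)*84)*(1/2737) = (1369 - 588/89)*(1/2737) = (121253/89)*(1/2737) = 121253/243593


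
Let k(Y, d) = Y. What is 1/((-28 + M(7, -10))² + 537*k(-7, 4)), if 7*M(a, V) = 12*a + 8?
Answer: -49/173375 ≈ -0.00028262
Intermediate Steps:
M(a, V) = 8/7 + 12*a/7 (M(a, V) = (12*a + 8)/7 = (8 + 12*a)/7 = 8/7 + 12*a/7)
1/((-28 + M(7, -10))² + 537*k(-7, 4)) = 1/((-28 + (8/7 + (12/7)*7))² + 537*(-7)) = 1/((-28 + (8/7 + 12))² - 3759) = 1/((-28 + 92/7)² - 3759) = 1/((-104/7)² - 3759) = 1/(10816/49 - 3759) = 1/(-173375/49) = -49/173375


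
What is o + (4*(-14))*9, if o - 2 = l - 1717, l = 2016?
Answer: -203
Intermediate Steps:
o = 301 (o = 2 + (2016 - 1717) = 2 + 299 = 301)
o + (4*(-14))*9 = 301 + (4*(-14))*9 = 301 - 56*9 = 301 - 504 = -203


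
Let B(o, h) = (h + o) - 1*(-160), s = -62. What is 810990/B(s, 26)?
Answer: 405495/62 ≈ 6540.2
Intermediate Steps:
B(o, h) = 160 + h + o (B(o, h) = (h + o) + 160 = 160 + h + o)
810990/B(s, 26) = 810990/(160 + 26 - 62) = 810990/124 = 810990*(1/124) = 405495/62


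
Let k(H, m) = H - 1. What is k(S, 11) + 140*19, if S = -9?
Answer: 2650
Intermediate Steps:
k(H, m) = -1 + H
k(S, 11) + 140*19 = (-1 - 9) + 140*19 = -10 + 2660 = 2650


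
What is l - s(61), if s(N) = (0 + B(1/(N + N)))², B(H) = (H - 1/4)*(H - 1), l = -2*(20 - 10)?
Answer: -17773641801/886133824 ≈ -20.058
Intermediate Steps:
l = -20 (l = -2*10 = -20)
B(H) = (-1 + H)*(-¼ + H) (B(H) = (H - 1*¼)*(-1 + H) = (H - ¼)*(-1 + H) = (-¼ + H)*(-1 + H) = (-1 + H)*(-¼ + H))
s(N) = (¼ - 5/(8*N) + 1/(4*N²))² (s(N) = (0 + (¼ + (1/(N + N))² - 5/(4*(N + N))))² = (0 + (¼ + (1/(2*N))² - 5*1/(2*N)/4))² = (0 + (¼ + (1/(2*N))² - 5/(8*N)))² = (0 + (¼ + 1/(4*N²) - 5/(8*N)))² = (0 + (¼ - 5/(8*N) + 1/(4*N²)))² = (¼ - 5/(8*N) + 1/(4*N²))²)
l - s(61) = -20 - (2 - 5*61 + 2*61²)²/(64*61⁴) = -20 - (2 - 305 + 2*3721)²/(64*13845841) = -20 - (2 - 305 + 7442)²/(64*13845841) = -20 - 7139²/(64*13845841) = -20 - 50965321/(64*13845841) = -20 - 1*50965321/886133824 = -20 - 50965321/886133824 = -17773641801/886133824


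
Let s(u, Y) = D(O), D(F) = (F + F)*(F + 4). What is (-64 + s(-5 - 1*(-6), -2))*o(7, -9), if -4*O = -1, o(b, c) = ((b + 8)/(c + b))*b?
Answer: 51975/16 ≈ 3248.4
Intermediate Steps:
o(b, c) = b*(8 + b)/(b + c) (o(b, c) = ((8 + b)/(b + c))*b = b*(8 + b)/(b + c))
O = ¼ (O = -¼*(-1) = ¼ ≈ 0.25000)
D(F) = 2*F*(4 + F) (D(F) = (2*F)*(4 + F) = 2*F*(4 + F))
s(u, Y) = 17/8 (s(u, Y) = 2*(¼)*(4 + ¼) = 2*(¼)*(17/4) = 17/8)
(-64 + s(-5 - 1*(-6), -2))*o(7, -9) = (-64 + 17/8)*(7*(8 + 7)/(7 - 9)) = -3465*15/(8*(-2)) = -3465*(-1)*15/(8*2) = -495/8*(-105/2) = 51975/16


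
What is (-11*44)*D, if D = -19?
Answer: 9196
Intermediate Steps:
(-11*44)*D = -11*44*(-19) = -484*(-19) = 9196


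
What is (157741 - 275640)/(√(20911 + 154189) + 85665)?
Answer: -2019963567/1467663425 + 235798*√1751/1467663425 ≈ -1.3696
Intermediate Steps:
(157741 - 275640)/(√(20911 + 154189) + 85665) = -117899/(√175100 + 85665) = -117899/(10*√1751 + 85665) = -117899/(85665 + 10*√1751)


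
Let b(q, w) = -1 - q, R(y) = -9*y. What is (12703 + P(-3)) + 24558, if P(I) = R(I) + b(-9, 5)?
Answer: 37296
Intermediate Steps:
P(I) = 8 - 9*I (P(I) = -9*I + (-1 - 1*(-9)) = -9*I + (-1 + 9) = -9*I + 8 = 8 - 9*I)
(12703 + P(-3)) + 24558 = (12703 + (8 - 9*(-3))) + 24558 = (12703 + (8 + 27)) + 24558 = (12703 + 35) + 24558 = 12738 + 24558 = 37296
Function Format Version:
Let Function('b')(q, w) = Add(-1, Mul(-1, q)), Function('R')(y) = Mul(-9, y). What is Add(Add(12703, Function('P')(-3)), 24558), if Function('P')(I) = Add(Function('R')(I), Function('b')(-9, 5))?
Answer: 37296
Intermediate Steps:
Function('P')(I) = Add(8, Mul(-9, I)) (Function('P')(I) = Add(Mul(-9, I), Add(-1, Mul(-1, -9))) = Add(Mul(-9, I), Add(-1, 9)) = Add(Mul(-9, I), 8) = Add(8, Mul(-9, I)))
Add(Add(12703, Function('P')(-3)), 24558) = Add(Add(12703, Add(8, Mul(-9, -3))), 24558) = Add(Add(12703, Add(8, 27)), 24558) = Add(Add(12703, 35), 24558) = Add(12738, 24558) = 37296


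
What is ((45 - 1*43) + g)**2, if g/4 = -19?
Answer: 5476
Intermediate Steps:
g = -76 (g = 4*(-19) = -76)
((45 - 1*43) + g)**2 = ((45 - 1*43) - 76)**2 = ((45 - 43) - 76)**2 = (2 - 76)**2 = (-74)**2 = 5476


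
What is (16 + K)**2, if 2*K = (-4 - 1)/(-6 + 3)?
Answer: 10201/36 ≈ 283.36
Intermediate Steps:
K = 5/6 (K = ((-4 - 1)/(-6 + 3))/2 = (-5/(-3))/2 = (-5*(-1/3))/2 = (1/2)*(5/3) = 5/6 ≈ 0.83333)
(16 + K)**2 = (16 + 5/6)**2 = (101/6)**2 = 10201/36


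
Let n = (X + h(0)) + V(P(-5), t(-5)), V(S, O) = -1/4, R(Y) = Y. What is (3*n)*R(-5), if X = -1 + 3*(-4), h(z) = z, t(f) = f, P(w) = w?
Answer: 795/4 ≈ 198.75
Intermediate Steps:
V(S, O) = -1/4 (V(S, O) = -1*1/4 = -1/4)
X = -13 (X = -1 - 12 = -13)
n = -53/4 (n = (-13 + 0) - 1/4 = -13 - 1/4 = -53/4 ≈ -13.250)
(3*n)*R(-5) = (3*(-53/4))*(-5) = -159/4*(-5) = 795/4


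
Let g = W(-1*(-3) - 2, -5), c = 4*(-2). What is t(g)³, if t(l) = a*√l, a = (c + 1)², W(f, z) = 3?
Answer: 352947*√3 ≈ 6.1132e+5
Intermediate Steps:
c = -8
g = 3
a = 49 (a = (-8 + 1)² = (-7)² = 49)
t(l) = 49*√l
t(g)³ = (49*√3)³ = 352947*√3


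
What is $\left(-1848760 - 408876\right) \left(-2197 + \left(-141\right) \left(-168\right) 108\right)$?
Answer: $-5770759183052$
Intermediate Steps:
$\left(-1848760 - 408876\right) \left(-2197 + \left(-141\right) \left(-168\right) 108\right) = - 2257636 \left(-2197 + 23688 \cdot 108\right) = - 2257636 \left(-2197 + 2558304\right) = \left(-2257636\right) 2556107 = -5770759183052$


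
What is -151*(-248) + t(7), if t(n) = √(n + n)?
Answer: 37448 + √14 ≈ 37452.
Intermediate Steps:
t(n) = √2*√n (t(n) = √(2*n) = √2*√n)
-151*(-248) + t(7) = -151*(-248) + √2*√7 = 37448 + √14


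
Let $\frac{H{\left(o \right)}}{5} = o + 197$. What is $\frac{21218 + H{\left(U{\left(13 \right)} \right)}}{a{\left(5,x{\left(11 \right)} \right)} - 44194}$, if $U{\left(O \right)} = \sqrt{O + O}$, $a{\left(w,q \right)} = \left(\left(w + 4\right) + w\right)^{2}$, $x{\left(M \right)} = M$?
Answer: $- \frac{7401}{14666} - \frac{5 \sqrt{26}}{43998} \approx -0.50522$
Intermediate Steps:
$a{\left(w,q \right)} = \left(4 + 2 w\right)^{2}$ ($a{\left(w,q \right)} = \left(\left(4 + w\right) + w\right)^{2} = \left(4 + 2 w\right)^{2}$)
$U{\left(O \right)} = \sqrt{2} \sqrt{O}$ ($U{\left(O \right)} = \sqrt{2 O} = \sqrt{2} \sqrt{O}$)
$H{\left(o \right)} = 985 + 5 o$ ($H{\left(o \right)} = 5 \left(o + 197\right) = 5 \left(197 + o\right) = 985 + 5 o$)
$\frac{21218 + H{\left(U{\left(13 \right)} \right)}}{a{\left(5,x{\left(11 \right)} \right)} - 44194} = \frac{21218 + \left(985 + 5 \sqrt{2} \sqrt{13}\right)}{4 \left(2 + 5\right)^{2} - 44194} = \frac{21218 + \left(985 + 5 \sqrt{26}\right)}{4 \cdot 7^{2} - 44194} = \frac{22203 + 5 \sqrt{26}}{4 \cdot 49 - 44194} = \frac{22203 + 5 \sqrt{26}}{196 - 44194} = \frac{22203 + 5 \sqrt{26}}{-43998} = \left(22203 + 5 \sqrt{26}\right) \left(- \frac{1}{43998}\right) = - \frac{7401}{14666} - \frac{5 \sqrt{26}}{43998}$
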